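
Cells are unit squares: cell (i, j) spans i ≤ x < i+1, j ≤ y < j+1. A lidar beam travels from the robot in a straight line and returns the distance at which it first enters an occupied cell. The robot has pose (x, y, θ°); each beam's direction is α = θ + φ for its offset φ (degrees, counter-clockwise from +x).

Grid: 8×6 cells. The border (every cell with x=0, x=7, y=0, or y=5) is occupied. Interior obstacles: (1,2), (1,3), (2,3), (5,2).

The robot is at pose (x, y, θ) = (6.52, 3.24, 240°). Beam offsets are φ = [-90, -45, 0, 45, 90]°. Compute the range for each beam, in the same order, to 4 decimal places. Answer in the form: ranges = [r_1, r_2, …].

ranges = [3.5200, 0.9273, 1.0400, 1.8546, 0.5543]

beam 1: φ=-90°, α=150°
  d=(-0.8660,0.5000)  start (6,3)  tX=0.6004 tY=1.5200  stride 1/|dx|=1.1547 1/|dy|=2.0000
    cross x-line → (5,3), t=0.6004
    cross y-line → (5,4), t=1.5200
    cross x-line → (4,4), t=1.7551
    cross x-line → (3,4), t=2.9098
    cross y-line → (3,5), t=3.5200 (wall)
  → r_1 = 3.5200
beam 2: φ=-45°, α=195°
  d=(-0.9659,-0.2588)  start (6,3)  tX=0.5383 tY=0.9273  stride 1/|dx|=1.0353 1/|dy|=3.8637
    cross x-line → (5,3), t=0.5383
    cross y-line → (5,2), t=0.9273 (wall)
  → r_2 = 0.9273
beam 3: φ=0°, α=240°
  d=(-0.5000,-0.8660)  start (6,3)  tX=1.0400 tY=0.2771  stride 1/|dx|=2.0000 1/|dy|=1.1547
    cross y-line → (6,2), t=0.2771
    cross x-line → (5,2), t=1.0400 (wall)
  → r_3 = 1.0400
beam 4: φ=45°, α=285°
  d=(0.2588,-0.9659)  start (6,3)  tX=1.8546 tY=0.2485  stride 1/|dx|=3.8637 1/|dy|=1.0353
    cross y-line → (6,2), t=0.2485
    cross y-line → (6,1), t=1.2837
    cross x-line → (7,1), t=1.8546 (wall)
  → r_4 = 1.8546
beam 5: φ=90°, α=330°
  d=(0.8660,-0.5000)  start (6,3)  tX=0.5543 tY=0.4800  stride 1/|dx|=1.1547 1/|dy|=2.0000
    cross y-line → (6,2), t=0.4800
    cross x-line → (7,2), t=0.5543 (wall)
  → r_5 = 0.5543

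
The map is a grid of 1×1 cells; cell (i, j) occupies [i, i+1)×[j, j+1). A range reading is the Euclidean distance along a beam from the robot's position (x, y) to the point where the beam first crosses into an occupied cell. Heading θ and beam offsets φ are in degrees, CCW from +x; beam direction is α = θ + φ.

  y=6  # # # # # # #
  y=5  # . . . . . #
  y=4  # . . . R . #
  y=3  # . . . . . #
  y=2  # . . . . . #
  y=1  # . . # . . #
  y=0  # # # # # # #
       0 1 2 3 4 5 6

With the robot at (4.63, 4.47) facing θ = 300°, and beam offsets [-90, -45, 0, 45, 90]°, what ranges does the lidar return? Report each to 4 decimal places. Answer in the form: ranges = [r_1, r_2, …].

ranges = [4.1916, 2.5571, 2.7400, 1.4183, 1.5819]

beam 1: φ=-90°, α=210°
  dir = (cos 210°, sin 210°) = (-0.8660, -0.5000); from cell (4,4)
  next x-line at t=0.7275, next y-line at t=0.9400; Δt_x=1.1547, Δt_y=2.0000
    x: enter (3,4) at t=0.7275
    y: enter (3,3) at t=0.9400
    x: enter (2,3) at t=1.8822
    y: enter (2,2) at t=2.9400
    x: enter (1,2) at t=3.0369
    x: enter (0,2) at t=4.1916 ← occupied
  → r_1 = 4.1916
beam 2: φ=-45°, α=255°
  dir = (cos 255°, sin 255°) = (-0.2588, -0.9659); from cell (4,4)
  next x-line at t=2.4341, next y-line at t=0.4866; Δt_x=3.8637, Δt_y=1.0353
    y: enter (4,3) at t=0.4866
    y: enter (4,2) at t=1.5219
    x: enter (3,2) at t=2.4341
    y: enter (3,1) at t=2.5571 ← occupied
  → r_2 = 2.5571
beam 3: φ=0°, α=300°
  dir = (cos 300°, sin 300°) = (0.5000, -0.8660); from cell (4,4)
  next x-line at t=0.7400, next y-line at t=0.5427; Δt_x=2.0000, Δt_y=1.1547
    y: enter (4,3) at t=0.5427
    x: enter (5,3) at t=0.7400
    y: enter (5,2) at t=1.6974
    x: enter (6,2) at t=2.7400 ← occupied
  → r_3 = 2.7400
beam 4: φ=45°, α=345°
  dir = (cos 345°, sin 345°) = (0.9659, -0.2588); from cell (4,4)
  next x-line at t=0.3831, next y-line at t=1.8159; Δt_x=1.0353, Δt_y=3.8637
    x: enter (5,4) at t=0.3831
    x: enter (6,4) at t=1.4183 ← occupied
  → r_4 = 1.4183
beam 5: φ=90°, α=30°
  dir = (cos 30°, sin 30°) = (0.8660, 0.5000); from cell (4,4)
  next x-line at t=0.4272, next y-line at t=1.0600; Δt_x=1.1547, Δt_y=2.0000
    x: enter (5,4) at t=0.4272
    y: enter (5,5) at t=1.0600
    x: enter (6,5) at t=1.5819 ← occupied
  → r_5 = 1.5819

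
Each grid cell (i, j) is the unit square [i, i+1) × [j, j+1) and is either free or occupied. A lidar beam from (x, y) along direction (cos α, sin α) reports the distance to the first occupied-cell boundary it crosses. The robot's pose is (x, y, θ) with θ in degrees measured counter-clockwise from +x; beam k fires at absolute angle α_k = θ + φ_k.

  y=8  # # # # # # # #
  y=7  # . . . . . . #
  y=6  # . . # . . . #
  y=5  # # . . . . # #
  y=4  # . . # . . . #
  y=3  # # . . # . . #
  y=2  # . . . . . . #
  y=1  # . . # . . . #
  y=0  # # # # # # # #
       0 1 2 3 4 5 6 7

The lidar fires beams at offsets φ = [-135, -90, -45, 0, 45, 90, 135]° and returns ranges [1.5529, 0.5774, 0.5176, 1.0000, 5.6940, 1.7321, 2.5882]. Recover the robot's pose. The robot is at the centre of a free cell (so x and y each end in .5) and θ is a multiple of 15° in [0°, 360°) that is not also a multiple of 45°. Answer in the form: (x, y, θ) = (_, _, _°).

Candidates: 35 free-cell centres × 16 headings = 560 poses. Raycast each; keep the one whose scan matches to 4 dp.
  (5.5, 2.5, 255°): beam 1 = 1.0000 ≠ 1.5529 ✗
  (3.5, 2.5, 330°): beam 1 = 2.5882 ≠ 1.5529 ✗
  (1.5, 6.5, 105°): beam 1 = 6.3509 ≠ 1.5529 ✗
  …
  (6.5, 2.5, 60°): r_1=1.5529, r_2=0.5774, r_3=0.5176, r_4=1.0000, r_5=5.6940, r_6=1.7321, r_7=2.5882 — all match ✓
Unique over the lattice → pose = (6.5, 2.5, 60°).

(x, y, θ) = (6.5, 2.5, 60°)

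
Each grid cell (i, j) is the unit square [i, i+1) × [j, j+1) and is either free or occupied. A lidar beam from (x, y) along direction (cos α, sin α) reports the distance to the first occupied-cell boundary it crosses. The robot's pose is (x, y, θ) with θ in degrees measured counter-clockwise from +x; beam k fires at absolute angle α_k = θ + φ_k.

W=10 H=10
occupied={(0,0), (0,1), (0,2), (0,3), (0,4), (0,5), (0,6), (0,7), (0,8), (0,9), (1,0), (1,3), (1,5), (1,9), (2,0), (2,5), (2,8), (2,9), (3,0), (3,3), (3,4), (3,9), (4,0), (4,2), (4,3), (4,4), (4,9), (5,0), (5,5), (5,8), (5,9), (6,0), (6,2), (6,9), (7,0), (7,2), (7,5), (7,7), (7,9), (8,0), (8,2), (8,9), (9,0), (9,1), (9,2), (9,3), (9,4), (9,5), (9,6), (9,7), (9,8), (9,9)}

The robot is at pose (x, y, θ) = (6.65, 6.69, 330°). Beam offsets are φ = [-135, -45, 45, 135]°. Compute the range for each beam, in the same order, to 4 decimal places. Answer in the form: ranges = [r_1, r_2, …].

beam 1: φ=-135°, α=195°
  cosα=-0.9659 sinα=-0.2588 | (6,6) | tMaxX 0.6729 tMaxY 2.6660 | tΔX 1.0353 tΔY 3.8637
    t=0.6729 [x] (5,6)
    t=1.7082 [x] (4,6)
    t=2.6660 [y] (4,5)
    t=2.7435 [x] (3,5)
    t=3.7788 [x] (2,5) — stop
  → r_1 = 3.7788
beam 2: φ=-45°, α=285°
  cosα=0.2588 sinα=-0.9659 | (6,6) | tMaxX 1.3523 tMaxY 0.7143 | tΔX 3.8637 tΔY 1.0353
    t=0.7143 [y] (6,5)
    t=1.3523 [x] (7,5) — stop
  → r_2 = 1.3523
beam 3: φ=45°, α=15°
  cosα=0.9659 sinα=0.2588 | (6,6) | tMaxX 0.3623 tMaxY 1.1977 | tΔX 1.0353 tΔY 3.8637
    t=0.3623 [x] (7,6)
    t=1.1977 [y] (7,7) — stop
  → r_3 = 1.1977
beam 4: φ=135°, α=105°
  cosα=-0.2588 sinα=0.9659 | (6,6) | tMaxX 2.5114 tMaxY 0.3209 | tΔX 3.8637 tΔY 1.0353
    t=0.3209 [y] (6,7)
    t=1.3562 [y] (6,8)
    t=2.3915 [y] (6,9) — stop
  → r_4 = 2.3915

ranges = [3.7788, 1.3523, 1.1977, 2.3915]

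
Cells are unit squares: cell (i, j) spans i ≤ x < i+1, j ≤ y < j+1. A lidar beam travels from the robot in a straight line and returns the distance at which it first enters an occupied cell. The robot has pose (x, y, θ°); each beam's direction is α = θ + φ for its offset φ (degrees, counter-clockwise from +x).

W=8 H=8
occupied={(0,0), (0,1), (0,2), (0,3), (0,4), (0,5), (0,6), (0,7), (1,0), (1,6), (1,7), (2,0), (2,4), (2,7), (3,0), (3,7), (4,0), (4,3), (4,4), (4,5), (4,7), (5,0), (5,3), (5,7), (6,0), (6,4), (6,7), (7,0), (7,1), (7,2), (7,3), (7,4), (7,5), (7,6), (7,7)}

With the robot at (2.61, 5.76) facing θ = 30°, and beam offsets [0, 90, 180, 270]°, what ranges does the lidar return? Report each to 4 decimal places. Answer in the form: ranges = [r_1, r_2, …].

beam 1: φ=0°, α=30°
  d=(0.8660,0.5000)  start (2,5)  tX=0.4503 tY=0.4800  stride 1/|dx|=1.1547 1/|dy|=2.0000
    cross x-line → (3,5), t=0.4503
    cross y-line → (3,6), t=0.4800
    cross x-line → (4,6), t=1.6050
    cross y-line → (4,7), t=2.4800 (wall)
  → r_1 = 2.4800
beam 2: φ=90°, α=120°
  d=(-0.5000,0.8660)  start (2,5)  tX=1.2200 tY=0.2771  stride 1/|dx|=2.0000 1/|dy|=1.1547
    cross y-line → (2,6), t=0.2771
    cross x-line → (1,6), t=1.2200 (wall)
  → r_2 = 1.2200
beam 3: φ=180°, α=210°
  d=(-0.8660,-0.5000)  start (2,5)  tX=0.7044 tY=1.5200  stride 1/|dx|=1.1547 1/|dy|=2.0000
    cross x-line → (1,5), t=0.7044
    cross y-line → (1,4), t=1.5200
    cross x-line → (0,4), t=1.8591 (wall)
  → r_3 = 1.8591
beam 4: φ=270°, α=300°
  d=(0.5000,-0.8660)  start (2,5)  tX=0.7800 tY=0.8776  stride 1/|dx|=2.0000 1/|dy|=1.1547
    cross x-line → (3,5), t=0.7800
    cross y-line → (3,4), t=0.8776
    cross y-line → (3,3), t=2.0323
    cross x-line → (4,3), t=2.7800 (wall)
  → r_4 = 2.7800

ranges = [2.4800, 1.2200, 1.8591, 2.7800]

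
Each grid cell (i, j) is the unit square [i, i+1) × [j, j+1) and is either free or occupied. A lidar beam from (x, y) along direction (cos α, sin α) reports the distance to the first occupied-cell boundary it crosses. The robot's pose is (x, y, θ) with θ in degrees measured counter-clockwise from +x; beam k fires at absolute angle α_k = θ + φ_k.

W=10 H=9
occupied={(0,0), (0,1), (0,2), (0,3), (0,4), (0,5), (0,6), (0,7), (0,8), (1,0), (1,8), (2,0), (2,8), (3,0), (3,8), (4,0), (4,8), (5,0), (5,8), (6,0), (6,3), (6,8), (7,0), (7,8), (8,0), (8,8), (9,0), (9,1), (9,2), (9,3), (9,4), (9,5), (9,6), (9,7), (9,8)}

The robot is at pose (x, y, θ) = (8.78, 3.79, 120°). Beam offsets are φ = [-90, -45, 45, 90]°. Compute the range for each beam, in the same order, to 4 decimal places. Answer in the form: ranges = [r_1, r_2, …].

ranges = [0.2540, 0.8500, 8.0544, 5.5800]

beam 1: φ=-90°, α=30°
  direction (0.8660, 0.5000); cell (8,3); t to first gridline: x 0.2540, y 0.4200 (then +1.1547 / +2.0000)
    (9,3) via x @ 0.2540  # hit
  → r_1 = 0.2540
beam 2: φ=-45°, α=75°
  direction (0.2588, 0.9659); cell (8,3); t to first gridline: x 0.8500, y 0.2174 (then +3.8637 / +1.0353)
    (8,4) via y @ 0.2174
    (9,4) via x @ 0.8500  # hit
  → r_2 = 0.8500
beam 3: φ=45°, α=165°
  direction (-0.9659, 0.2588); cell (8,3); t to first gridline: x 0.8075, y 0.8114 (then +1.0353 / +3.8637)
    (7,3) via x @ 0.8075
    (7,4) via y @ 0.8114
    (6,4) via x @ 1.8428
    (5,4) via x @ 2.8781
    (4,4) via x @ 3.9133
    (4,5) via y @ 4.6751
    (3,5) via x @ 4.9486
    (2,5) via x @ 5.9839
    (1,5) via x @ 7.0192
    (0,5) via x @ 8.0544  # hit
  → r_3 = 8.0544
beam 4: φ=90°, α=210°
  direction (-0.8660, -0.5000); cell (8,3); t to first gridline: x 0.9007, y 1.5800 (then +1.1547 / +2.0000)
    (7,3) via x @ 0.9007
    (7,2) via y @ 1.5800
    (6,2) via x @ 2.0554
    (5,2) via x @ 3.2101
    (5,1) via y @ 3.5800
    (4,1) via x @ 4.3648
    (3,1) via x @ 5.5195
    (3,0) via y @ 5.5800  # hit
  → r_4 = 5.5800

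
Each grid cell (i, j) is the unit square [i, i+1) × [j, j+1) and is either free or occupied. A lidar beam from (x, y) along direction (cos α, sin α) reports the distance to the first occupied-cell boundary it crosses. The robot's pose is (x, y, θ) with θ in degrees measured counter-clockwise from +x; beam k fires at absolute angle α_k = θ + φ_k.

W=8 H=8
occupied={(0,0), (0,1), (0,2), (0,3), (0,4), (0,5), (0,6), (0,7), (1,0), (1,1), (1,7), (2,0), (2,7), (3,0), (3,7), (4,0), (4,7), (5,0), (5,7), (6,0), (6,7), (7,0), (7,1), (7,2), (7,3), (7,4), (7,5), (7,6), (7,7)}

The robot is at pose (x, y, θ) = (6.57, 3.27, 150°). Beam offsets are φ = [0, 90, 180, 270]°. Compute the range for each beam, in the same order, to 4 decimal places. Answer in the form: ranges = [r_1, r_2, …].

ranges = [6.4317, 2.6212, 0.4965, 0.8600]

beam 1: φ=0°, α=150°
  dir = (cos 150°, sin 150°) = (-0.8660, 0.5000); from cell (6,3)
  next x-line at t=0.6582, next y-line at t=1.4600; Δt_x=1.1547, Δt_y=2.0000
    x: enter (5,3) at t=0.6582
    y: enter (5,4) at t=1.4600
    x: enter (4,4) at t=1.8129
    x: enter (3,4) at t=2.9676
    y: enter (3,5) at t=3.4600
    x: enter (2,5) at t=4.1223
    x: enter (1,5) at t=5.2770
    y: enter (1,6) at t=5.4600
    x: enter (0,6) at t=6.4317 ← occupied
  → r_1 = 6.4317
beam 2: φ=90°, α=240°
  dir = (cos 240°, sin 240°) = (-0.5000, -0.8660); from cell (6,3)
  next x-line at t=1.1400, next y-line at t=0.3118; Δt_x=2.0000, Δt_y=1.1547
    y: enter (6,2) at t=0.3118
    x: enter (5,2) at t=1.1400
    y: enter (5,1) at t=1.4665
    y: enter (5,0) at t=2.6212 ← occupied
  → r_2 = 2.6212
beam 3: φ=180°, α=330°
  dir = (cos 330°, sin 330°) = (0.8660, -0.5000); from cell (6,3)
  next x-line at t=0.4965, next y-line at t=0.5400; Δt_x=1.1547, Δt_y=2.0000
    x: enter (7,3) at t=0.4965 ← occupied
  → r_3 = 0.4965
beam 4: φ=270°, α=60°
  dir = (cos 60°, sin 60°) = (0.5000, 0.8660); from cell (6,3)
  next x-line at t=0.8600, next y-line at t=0.8429; Δt_x=2.0000, Δt_y=1.1547
    y: enter (6,4) at t=0.8429
    x: enter (7,4) at t=0.8600 ← occupied
  → r_4 = 0.8600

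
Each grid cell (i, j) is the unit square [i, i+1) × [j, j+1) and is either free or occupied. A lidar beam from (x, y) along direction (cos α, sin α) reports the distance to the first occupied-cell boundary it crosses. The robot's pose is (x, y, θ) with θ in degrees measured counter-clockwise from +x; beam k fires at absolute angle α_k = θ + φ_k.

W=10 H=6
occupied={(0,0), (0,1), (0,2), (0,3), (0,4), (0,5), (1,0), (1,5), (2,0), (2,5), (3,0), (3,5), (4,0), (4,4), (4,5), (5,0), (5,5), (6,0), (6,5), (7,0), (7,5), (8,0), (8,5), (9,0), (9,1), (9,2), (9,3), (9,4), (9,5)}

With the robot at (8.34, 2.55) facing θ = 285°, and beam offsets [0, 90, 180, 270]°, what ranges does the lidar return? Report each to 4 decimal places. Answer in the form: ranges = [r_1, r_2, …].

beam 1: φ=0°, α=285°
  direction (0.2588, -0.9659); cell (8,2); t to first gridline: x 2.5500, y 0.5694 (then +3.8637 / +1.0353)
    (8,1) via y @ 0.5694
    (8,0) via y @ 1.6047  # hit
  → r_1 = 1.6047
beam 2: φ=90°, α=15°
  direction (0.9659, 0.2588); cell (8,2); t to first gridline: x 0.6833, y 1.7387 (then +1.0353 / +3.8637)
    (9,2) via x @ 0.6833  # hit
  → r_2 = 0.6833
beam 3: φ=180°, α=105°
  direction (-0.2588, 0.9659); cell (8,2); t to first gridline: x 1.3137, y 0.4659 (then +3.8637 / +1.0353)
    (8,3) via y @ 0.4659
    (7,3) via x @ 1.3137
    (7,4) via y @ 1.5012
    (7,5) via y @ 2.5364  # hit
  → r_3 = 2.5364
beam 4: φ=270°, α=195°
  direction (-0.9659, -0.2588); cell (8,2); t to first gridline: x 0.3520, y 2.1250 (then +1.0353 / +3.8637)
    (7,2) via x @ 0.3520
    (6,2) via x @ 1.3873
    (6,1) via y @ 2.1250
    (5,1) via x @ 2.4225
    (4,1) via x @ 3.4578
    (3,1) via x @ 4.4931
    (2,1) via x @ 5.5284
    (2,0) via y @ 5.9887  # hit
  → r_4 = 5.9887

ranges = [1.6047, 0.6833, 2.5364, 5.9887]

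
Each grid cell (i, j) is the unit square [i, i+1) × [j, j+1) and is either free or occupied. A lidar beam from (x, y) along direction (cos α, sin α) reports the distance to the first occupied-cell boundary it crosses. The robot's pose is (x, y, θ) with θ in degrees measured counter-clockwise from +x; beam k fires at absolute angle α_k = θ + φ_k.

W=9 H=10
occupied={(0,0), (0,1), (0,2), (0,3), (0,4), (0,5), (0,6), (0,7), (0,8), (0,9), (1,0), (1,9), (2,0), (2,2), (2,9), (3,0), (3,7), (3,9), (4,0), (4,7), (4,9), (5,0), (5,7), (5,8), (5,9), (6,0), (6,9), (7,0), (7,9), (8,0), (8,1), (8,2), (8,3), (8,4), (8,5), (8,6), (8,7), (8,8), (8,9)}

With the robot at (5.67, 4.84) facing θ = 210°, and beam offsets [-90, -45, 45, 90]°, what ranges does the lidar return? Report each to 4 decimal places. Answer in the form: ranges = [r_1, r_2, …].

ranges = [2.4942, 4.8347, 3.9755, 4.4341]

beam 1: φ=-90°, α=120°
  direction (-0.5000, 0.8660); cell (5,4); t to first gridline: x 1.3400, y 0.1848 (then +2.0000 / +1.1547)
    (5,5) via y @ 0.1848
    (5,6) via y @ 1.3395
    (4,6) via x @ 1.3400
    (4,7) via y @ 2.4942  # hit
  → r_1 = 2.4942
beam 2: φ=-45°, α=165°
  direction (-0.9659, 0.2588); cell (5,4); t to first gridline: x 0.6936, y 0.6182 (then +1.0353 / +3.8637)
    (5,5) via y @ 0.6182
    (4,5) via x @ 0.6936
    (3,5) via x @ 1.7289
    (2,5) via x @ 2.7642
    (1,5) via x @ 3.7995
    (1,6) via y @ 4.4819
    (0,6) via x @ 4.8347  # hit
  → r_2 = 4.8347
beam 3: φ=45°, α=255°
  direction (-0.2588, -0.9659); cell (5,4); t to first gridline: x 2.5887, y 0.8696 (then +3.8637 / +1.0353)
    (5,3) via y @ 0.8696
    (5,2) via y @ 1.9049
    (4,2) via x @ 2.5887
    (4,1) via y @ 2.9402
    (4,0) via y @ 3.9755  # hit
  → r_3 = 3.9755
beam 4: φ=90°, α=300°
  direction (0.5000, -0.8660); cell (5,4); t to first gridline: x 0.6600, y 0.9699 (then +2.0000 / +1.1547)
    (6,4) via x @ 0.6600
    (6,3) via y @ 0.9699
    (6,2) via y @ 2.1246
    (7,2) via x @ 2.6600
    (7,1) via y @ 3.2793
    (7,0) via y @ 4.4341  # hit
  → r_4 = 4.4341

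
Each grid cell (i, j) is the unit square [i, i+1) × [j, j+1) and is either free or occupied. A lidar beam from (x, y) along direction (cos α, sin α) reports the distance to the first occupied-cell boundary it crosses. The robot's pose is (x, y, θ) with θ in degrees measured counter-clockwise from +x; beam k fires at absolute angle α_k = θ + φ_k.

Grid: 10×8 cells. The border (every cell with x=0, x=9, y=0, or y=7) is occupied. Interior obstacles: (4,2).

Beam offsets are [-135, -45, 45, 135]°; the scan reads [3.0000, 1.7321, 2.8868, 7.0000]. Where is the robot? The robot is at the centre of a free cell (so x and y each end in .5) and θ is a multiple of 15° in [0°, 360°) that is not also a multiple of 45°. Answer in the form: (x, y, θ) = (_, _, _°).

Enumerate (i+0.5, j+0.5, θ) over the 47 free cells and 16 admissible headings. For each, cast all 4 beams and compare to the given ranges.
  (2.5, 4.5, 105°): beam 1 = 7.0000 ≠ 3.0000 ✗
  (2.5, 5.5, 345°): beam 1 = 1.7321 ≠ 3.0000 ✗
  (3.5, 4.5, 120°): beam 1 = 5.6940 ≠ 3.0000 ✗
  …
  (2.5, 3.5, 255°): r_1=3.0000, r_2=1.7321, r_3=2.8868, r_4=7.0000 — all match ✓
Unique over the lattice → pose = (2.5, 3.5, 255°).

(x, y, θ) = (2.5, 3.5, 255°)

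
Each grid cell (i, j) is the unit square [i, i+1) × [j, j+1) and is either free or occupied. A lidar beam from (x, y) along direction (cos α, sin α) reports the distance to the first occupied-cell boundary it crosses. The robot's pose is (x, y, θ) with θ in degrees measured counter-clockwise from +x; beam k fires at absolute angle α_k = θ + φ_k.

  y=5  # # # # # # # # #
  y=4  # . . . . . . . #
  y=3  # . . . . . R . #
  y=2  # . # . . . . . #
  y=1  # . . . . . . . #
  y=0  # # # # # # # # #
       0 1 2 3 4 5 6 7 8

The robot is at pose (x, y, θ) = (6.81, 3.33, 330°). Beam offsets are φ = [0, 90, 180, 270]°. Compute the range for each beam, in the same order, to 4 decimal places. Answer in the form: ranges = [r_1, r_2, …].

beam 1: φ=0°, α=330°
  direction (0.8660, -0.5000); cell (6,3); t to first gridline: x 0.2194, y 0.6600 (then +1.1547 / +2.0000)
    (7,3) via x @ 0.2194
    (7,2) via y @ 0.6600
    (8,2) via x @ 1.3741  # hit
  → r_1 = 1.3741
beam 2: φ=90°, α=60°
  direction (0.5000, 0.8660); cell (6,3); t to first gridline: x 0.3800, y 0.7736 (then +2.0000 / +1.1547)
    (7,3) via x @ 0.3800
    (7,4) via y @ 0.7736
    (7,5) via y @ 1.9283  # hit
  → r_2 = 1.9283
beam 3: φ=180°, α=150°
  direction (-0.8660, 0.5000); cell (6,3); t to first gridline: x 0.9353, y 1.3400 (then +1.1547 / +2.0000)
    (5,3) via x @ 0.9353
    (5,4) via y @ 1.3400
    (4,4) via x @ 2.0900
    (3,4) via x @ 3.2447
    (3,5) via y @ 3.3400  # hit
  → r_3 = 3.3400
beam 4: φ=270°, α=240°
  direction (-0.5000, -0.8660); cell (6,3); t to first gridline: x 1.6200, y 0.3811 (then +2.0000 / +1.1547)
    (6,2) via y @ 0.3811
    (6,1) via y @ 1.5358
    (5,1) via x @ 1.6200
    (5,0) via y @ 2.6905  # hit
  → r_4 = 2.6905

ranges = [1.3741, 1.9283, 3.3400, 2.6905]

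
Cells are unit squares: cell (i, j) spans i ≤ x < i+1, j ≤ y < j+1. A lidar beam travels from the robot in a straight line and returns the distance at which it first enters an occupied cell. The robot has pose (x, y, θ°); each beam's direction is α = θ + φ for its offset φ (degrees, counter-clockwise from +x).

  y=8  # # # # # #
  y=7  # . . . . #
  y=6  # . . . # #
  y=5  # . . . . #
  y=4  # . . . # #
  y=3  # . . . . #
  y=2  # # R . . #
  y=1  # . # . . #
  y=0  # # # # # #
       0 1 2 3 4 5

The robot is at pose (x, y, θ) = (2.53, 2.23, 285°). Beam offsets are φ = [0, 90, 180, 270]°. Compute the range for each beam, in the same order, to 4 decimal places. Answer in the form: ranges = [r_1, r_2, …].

ranges = [0.2381, 2.5571, 5.9115, 0.5487]

beam 1: φ=0°, α=285°
  direction (0.2588, -0.9659); cell (2,2); t to first gridline: x 1.8159, y 0.2381 (then +3.8637 / +1.0353)
    (2,1) via y @ 0.2381  # hit
  → r_1 = 0.2381
beam 2: φ=90°, α=15°
  direction (0.9659, 0.2588); cell (2,2); t to first gridline: x 0.4866, y 2.9751 (then +1.0353 / +3.8637)
    (3,2) via x @ 0.4866
    (4,2) via x @ 1.5219
    (5,2) via x @ 2.5571  # hit
  → r_2 = 2.5571
beam 3: φ=180°, α=105°
  direction (-0.2588, 0.9659); cell (2,2); t to first gridline: x 2.0478, y 0.7972 (then +3.8637 / +1.0353)
    (2,3) via y @ 0.7972
    (2,4) via y @ 1.8324
    (1,4) via x @ 2.0478
    (1,5) via y @ 2.8677
    (1,6) via y @ 3.9030
    (1,7) via y @ 4.9383
    (0,7) via x @ 5.9115  # hit
  → r_3 = 5.9115
beam 4: φ=270°, α=195°
  direction (-0.9659, -0.2588); cell (2,2); t to first gridline: x 0.5487, y 0.8887 (then +1.0353 / +3.8637)
    (1,2) via x @ 0.5487  # hit
  → r_4 = 0.5487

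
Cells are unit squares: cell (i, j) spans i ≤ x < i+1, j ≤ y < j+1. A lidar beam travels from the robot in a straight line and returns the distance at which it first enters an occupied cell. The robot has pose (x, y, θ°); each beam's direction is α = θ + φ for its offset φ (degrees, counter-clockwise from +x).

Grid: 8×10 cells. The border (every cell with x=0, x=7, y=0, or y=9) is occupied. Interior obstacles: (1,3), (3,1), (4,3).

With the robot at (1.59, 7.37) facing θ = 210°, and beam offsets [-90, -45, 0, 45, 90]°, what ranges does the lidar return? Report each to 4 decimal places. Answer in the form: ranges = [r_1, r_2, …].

ranges = [1.1800, 0.6108, 0.6813, 2.2796, 4.8200]

beam 1: φ=-90°, α=120°
  dir = (cos 120°, sin 120°) = (-0.5000, 0.8660); from cell (1,7)
  next x-line at t=1.1800, next y-line at t=0.7275; Δt_x=2.0000, Δt_y=1.1547
    y: enter (1,8) at t=0.7275
    x: enter (0,8) at t=1.1800 ← occupied
  → r_1 = 1.1800
beam 2: φ=-45°, α=165°
  dir = (cos 165°, sin 165°) = (-0.9659, 0.2588); from cell (1,7)
  next x-line at t=0.6108, next y-line at t=2.4341; Δt_x=1.0353, Δt_y=3.8637
    x: enter (0,7) at t=0.6108 ← occupied
  → r_2 = 0.6108
beam 3: φ=0°, α=210°
  dir = (cos 210°, sin 210°) = (-0.8660, -0.5000); from cell (1,7)
  next x-line at t=0.6813, next y-line at t=0.7400; Δt_x=1.1547, Δt_y=2.0000
    x: enter (0,7) at t=0.6813 ← occupied
  → r_3 = 0.6813
beam 4: φ=45°, α=255°
  dir = (cos 255°, sin 255°) = (-0.2588, -0.9659); from cell (1,7)
  next x-line at t=2.2796, next y-line at t=0.3831; Δt_x=3.8637, Δt_y=1.0353
    y: enter (1,6) at t=0.3831
    y: enter (1,5) at t=1.4183
    x: enter (0,5) at t=2.2796 ← occupied
  → r_4 = 2.2796
beam 5: φ=90°, α=300°
  dir = (cos 300°, sin 300°) = (0.5000, -0.8660); from cell (1,7)
  next x-line at t=0.8200, next y-line at t=0.4272; Δt_x=2.0000, Δt_y=1.1547
    y: enter (1,6) at t=0.4272
    x: enter (2,6) at t=0.8200
    y: enter (2,5) at t=1.5819
    y: enter (2,4) at t=2.7366
    x: enter (3,4) at t=2.8200
    y: enter (3,3) at t=3.8913
    x: enter (4,3) at t=4.8200 ← occupied
  → r_5 = 4.8200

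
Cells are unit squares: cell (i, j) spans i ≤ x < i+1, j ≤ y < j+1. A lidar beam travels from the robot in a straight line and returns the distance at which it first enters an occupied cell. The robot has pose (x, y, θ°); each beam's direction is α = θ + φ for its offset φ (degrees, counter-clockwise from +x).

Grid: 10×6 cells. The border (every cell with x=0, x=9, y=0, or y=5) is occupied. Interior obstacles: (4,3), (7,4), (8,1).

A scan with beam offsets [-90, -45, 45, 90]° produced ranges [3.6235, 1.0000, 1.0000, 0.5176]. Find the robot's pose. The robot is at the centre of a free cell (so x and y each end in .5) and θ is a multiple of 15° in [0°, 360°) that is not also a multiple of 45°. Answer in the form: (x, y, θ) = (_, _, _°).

The pose lattice has 29·16 = 464 candidates. Test each by forward raycasting.
  (2.5, 3.5, 285°): beam 1 = 1.5529 ≠ 3.6235 ✗
  (2.5, 1.5, 120°): beam 1 = 5.1962 ≠ 3.6235 ✗
  (5.5, 2.5, 150°): beam 1 = 2.8868 ≠ 3.6235 ✗
  (3.5, 3.5, 75°): beam 1 = 0.5176 ≠ 3.6235 ✗
  …
  (3.5, 4.5, 345°): r_1=3.6235, r_2=1.0000, r_3=1.0000, r_4=0.5176 — all match ✓
Unique over the lattice → pose = (3.5, 4.5, 345°).

(x, y, θ) = (3.5, 4.5, 345°)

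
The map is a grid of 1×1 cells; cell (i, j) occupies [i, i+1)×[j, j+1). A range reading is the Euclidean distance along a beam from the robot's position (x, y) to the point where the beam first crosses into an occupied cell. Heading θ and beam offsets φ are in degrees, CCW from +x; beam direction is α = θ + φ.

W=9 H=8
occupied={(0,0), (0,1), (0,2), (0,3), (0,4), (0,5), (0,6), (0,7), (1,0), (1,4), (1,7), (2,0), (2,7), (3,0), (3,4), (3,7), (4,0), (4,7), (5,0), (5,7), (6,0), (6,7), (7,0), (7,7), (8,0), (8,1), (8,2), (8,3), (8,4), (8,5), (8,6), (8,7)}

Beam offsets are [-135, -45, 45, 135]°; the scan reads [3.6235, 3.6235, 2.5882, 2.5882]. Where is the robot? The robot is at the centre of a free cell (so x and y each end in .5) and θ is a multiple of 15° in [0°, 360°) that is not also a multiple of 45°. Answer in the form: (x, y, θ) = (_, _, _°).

The pose lattice has 40·16 = 640 candidates. Test each by forward raycasting.
  (6.5, 1.5, 165°): beam 1 = 1.7321 ≠ 3.6235 ✗
  (5.5, 6.5, 105°): beam 1 = 2.8868 ≠ 3.6235 ✗
  (4.5, 2.5, 120°): beam 2 = 4.6587 ≠ 3.6235 ✗
  (1.5, 5.5, 60°): beam 1 = 0.5176 ≠ 3.6235 ✗
  (4.5, 5.5, 105°): beam 1 = 4.0415 ≠ 3.6235 ✗
  …
  (4.5, 3.5, 120°): r_1=3.6235, r_2=3.6235, r_3=2.5882, r_4=2.5882 — all match ✓
No second candidate reproduces the full scan.

(x, y, θ) = (4.5, 3.5, 120°)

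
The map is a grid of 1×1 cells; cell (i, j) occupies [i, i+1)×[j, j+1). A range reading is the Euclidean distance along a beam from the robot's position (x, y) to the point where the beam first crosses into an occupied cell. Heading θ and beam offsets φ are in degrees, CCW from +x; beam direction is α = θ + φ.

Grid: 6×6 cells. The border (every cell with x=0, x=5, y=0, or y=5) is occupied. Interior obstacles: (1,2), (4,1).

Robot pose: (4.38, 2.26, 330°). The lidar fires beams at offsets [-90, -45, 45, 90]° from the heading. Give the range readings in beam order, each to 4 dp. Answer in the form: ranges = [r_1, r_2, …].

ranges = [0.3002, 0.2692, 0.6419, 1.2400]

beam 1: φ=-90°, α=240°
  cosα=-0.5000 sinα=-0.8660 | (4,2) | tMaxX 0.7600 tMaxY 0.3002 | tΔX 2.0000 tΔY 1.1547
    t=0.3002 [y] (4,1) — stop
  → r_1 = 0.3002
beam 2: φ=-45°, α=285°
  cosα=0.2588 sinα=-0.9659 | (4,2) | tMaxX 2.3955 tMaxY 0.2692 | tΔX 3.8637 tΔY 1.0353
    t=0.2692 [y] (4,1) — stop
  → r_2 = 0.2692
beam 3: φ=45°, α=15°
  cosα=0.9659 sinα=0.2588 | (4,2) | tMaxX 0.6419 tMaxY 2.8591 | tΔX 1.0353 tΔY 3.8637
    t=0.6419 [x] (5,2) — stop
  → r_3 = 0.6419
beam 4: φ=90°, α=60°
  cosα=0.5000 sinα=0.8660 | (4,2) | tMaxX 1.2400 tMaxY 0.8545 | tΔX 2.0000 tΔY 1.1547
    t=0.8545 [y] (4,3)
    t=1.2400 [x] (5,3) — stop
  → r_4 = 1.2400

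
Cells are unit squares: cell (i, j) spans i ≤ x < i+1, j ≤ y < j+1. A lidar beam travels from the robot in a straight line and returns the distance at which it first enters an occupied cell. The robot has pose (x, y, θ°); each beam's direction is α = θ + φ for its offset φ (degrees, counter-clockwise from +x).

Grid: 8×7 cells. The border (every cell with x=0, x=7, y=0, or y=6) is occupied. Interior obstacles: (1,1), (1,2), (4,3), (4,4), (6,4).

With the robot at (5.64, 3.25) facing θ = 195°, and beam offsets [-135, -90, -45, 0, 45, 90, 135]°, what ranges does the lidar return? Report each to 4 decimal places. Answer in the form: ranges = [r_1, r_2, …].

beam 1: φ=-135°, α=60°
  d=(0.5000,0.8660)  start (5,3)  tX=0.7200 tY=0.8660  stride 1/|dx|=2.0000 1/|dy|=1.1547
    cross x-line → (6,3), t=0.7200
    cross y-line → (6,4), t=0.8660 (wall)
  → r_1 = 0.8660
beam 2: φ=-90°, α=105°
  d=(-0.2588,0.9659)  start (5,3)  tX=2.4728 tY=0.7765  stride 1/|dx|=3.8637 1/|dy|=1.0353
    cross y-line → (5,4), t=0.7765
    cross y-line → (5,5), t=1.8117
    cross x-line → (4,5), t=2.4728
    cross y-line → (4,6), t=2.8470 (wall)
  → r_2 = 2.8470
beam 3: φ=-45°, α=150°
  d=(-0.8660,0.5000)  start (5,3)  tX=0.7390 tY=1.5000  stride 1/|dx|=1.1547 1/|dy|=2.0000
    cross x-line → (4,3), t=0.7390 (wall)
  → r_3 = 0.7390
beam 4: φ=0°, α=195°
  d=(-0.9659,-0.2588)  start (5,3)  tX=0.6626 tY=0.9659  stride 1/|dx|=1.0353 1/|dy|=3.8637
    cross x-line → (4,3), t=0.6626 (wall)
  → r_4 = 0.6626
beam 5: φ=45°, α=240°
  d=(-0.5000,-0.8660)  start (5,3)  tX=1.2800 tY=0.2887  stride 1/|dx|=2.0000 1/|dy|=1.1547
    cross y-line → (5,2), t=0.2887
    cross x-line → (4,2), t=1.2800
    cross y-line → (4,1), t=1.4434
    cross y-line → (4,0), t=2.5981 (wall)
  → r_5 = 2.5981
beam 6: φ=90°, α=285°
  d=(0.2588,-0.9659)  start (5,3)  tX=1.3909 tY=0.2588  stride 1/|dx|=3.8637 1/|dy|=1.0353
    cross y-line → (5,2), t=0.2588
    cross y-line → (5,1), t=1.2941
    cross x-line → (6,1), t=1.3909
    cross y-line → (6,0), t=2.3294 (wall)
  → r_6 = 2.3294
beam 7: φ=135°, α=330°
  d=(0.8660,-0.5000)  start (5,3)  tX=0.4157 tY=0.5000  stride 1/|dx|=1.1547 1/|dy|=2.0000
    cross x-line → (6,3), t=0.4157
    cross y-line → (6,2), t=0.5000
    cross x-line → (7,2), t=1.5704 (wall)
  → r_7 = 1.5704

ranges = [0.8660, 2.8470, 0.7390, 0.6626, 2.5981, 2.3294, 1.5704]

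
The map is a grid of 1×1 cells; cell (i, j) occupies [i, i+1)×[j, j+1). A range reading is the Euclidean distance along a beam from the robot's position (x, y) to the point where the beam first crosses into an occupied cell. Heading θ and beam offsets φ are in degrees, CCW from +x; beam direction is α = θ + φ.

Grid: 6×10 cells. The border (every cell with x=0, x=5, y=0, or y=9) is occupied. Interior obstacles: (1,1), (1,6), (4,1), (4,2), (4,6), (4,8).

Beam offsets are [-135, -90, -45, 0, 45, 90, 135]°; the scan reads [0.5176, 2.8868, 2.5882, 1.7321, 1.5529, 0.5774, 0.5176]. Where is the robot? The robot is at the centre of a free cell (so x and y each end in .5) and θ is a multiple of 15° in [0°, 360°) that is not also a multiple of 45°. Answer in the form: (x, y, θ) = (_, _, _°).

(x, y, θ) = (1.5, 7.5, 60°)

Enumerate (i+0.5, j+0.5, θ) over the 26 free cells and 16 admissible headings. For each, cast all 7 beams and compare to the given ranges.
  (3.5, 5.5, 30°): beam 1 = 4.6587 ≠ 0.5176 ✗
  (4.5, 3.5, 165°): beam 1 = 0.5774 ≠ 0.5176 ✗
  (2.5, 5.5, 75°): beam 1 = 3.0000 ≠ 0.5176 ✗
  (3.5, 2.5, 345°): beam 1 = 1.7321 ≠ 0.5176 ✗
  (3.5, 8.5, 240°): beam 2 = 1.0000 ≠ 2.8868 ✗
  …
  (1.5, 7.5, 60°): r_1=0.5176, r_2=2.8868, r_3=2.5882, r_4=1.7321, r_5=1.5529, r_6=0.5774, r_7=0.5176 — all match ✓
No second candidate reproduces the full scan.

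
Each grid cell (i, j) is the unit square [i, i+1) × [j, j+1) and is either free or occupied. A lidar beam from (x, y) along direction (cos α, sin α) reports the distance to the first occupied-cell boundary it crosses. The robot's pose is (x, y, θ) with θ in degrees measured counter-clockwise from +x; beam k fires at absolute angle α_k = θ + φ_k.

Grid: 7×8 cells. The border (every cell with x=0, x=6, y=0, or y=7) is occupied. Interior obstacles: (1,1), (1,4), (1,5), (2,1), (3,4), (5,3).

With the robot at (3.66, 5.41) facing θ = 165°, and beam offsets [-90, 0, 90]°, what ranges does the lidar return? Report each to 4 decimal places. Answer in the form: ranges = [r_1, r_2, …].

ranges = [1.6461, 1.7186, 0.4245]

beam 1: φ=-90°, α=75°
  dir = (cos 75°, sin 75°) = (0.2588, 0.9659); from cell (3,5)
  next x-line at t=1.3137, next y-line at t=0.6108; Δt_x=3.8637, Δt_y=1.0353
    y: enter (3,6) at t=0.6108
    x: enter (4,6) at t=1.3137
    y: enter (4,7) at t=1.6461 ← occupied
  → r_1 = 1.6461
beam 2: φ=0°, α=165°
  dir = (cos 165°, sin 165°) = (-0.9659, 0.2588); from cell (3,5)
  next x-line at t=0.6833, next y-line at t=2.2796; Δt_x=1.0353, Δt_y=3.8637
    x: enter (2,5) at t=0.6833
    x: enter (1,5) at t=1.7186 ← occupied
  → r_2 = 1.7186
beam 3: φ=90°, α=255°
  dir = (cos 255°, sin 255°) = (-0.2588, -0.9659); from cell (3,5)
  next x-line at t=2.5500, next y-line at t=0.4245; Δt_x=3.8637, Δt_y=1.0353
    y: enter (3,4) at t=0.4245 ← occupied
  → r_3 = 0.4245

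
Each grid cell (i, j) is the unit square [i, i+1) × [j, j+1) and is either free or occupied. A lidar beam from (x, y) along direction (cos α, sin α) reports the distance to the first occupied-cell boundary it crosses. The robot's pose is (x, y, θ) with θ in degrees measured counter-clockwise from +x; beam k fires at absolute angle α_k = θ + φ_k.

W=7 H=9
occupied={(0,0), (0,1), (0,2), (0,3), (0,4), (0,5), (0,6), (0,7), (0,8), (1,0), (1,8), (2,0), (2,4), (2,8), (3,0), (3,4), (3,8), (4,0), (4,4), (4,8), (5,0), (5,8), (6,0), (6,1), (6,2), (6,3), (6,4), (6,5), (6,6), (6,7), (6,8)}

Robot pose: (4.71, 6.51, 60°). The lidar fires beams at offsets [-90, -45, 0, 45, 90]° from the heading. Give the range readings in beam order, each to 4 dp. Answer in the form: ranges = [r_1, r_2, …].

ranges = [1.4896, 1.3355, 1.7205, 1.5426, 2.9800]

beam 1: φ=-90°, α=330°
  cosα=0.8660 sinα=-0.5000 | (4,6) | tMaxX 0.3349 tMaxY 1.0200 | tΔX 1.1547 tΔY 2.0000
    t=0.3349 [x] (5,6)
    t=1.0200 [y] (5,5)
    t=1.4896 [x] (6,5) — stop
  → r_1 = 1.4896
beam 2: φ=-45°, α=15°
  cosα=0.9659 sinα=0.2588 | (4,6) | tMaxX 0.3002 tMaxY 1.8932 | tΔX 1.0353 tΔY 3.8637
    t=0.3002 [x] (5,6)
    t=1.3355 [x] (6,6) — stop
  → r_2 = 1.3355
beam 3: φ=0°, α=60°
  cosα=0.5000 sinα=0.8660 | (4,6) | tMaxX 0.5800 tMaxY 0.5658 | tΔX 2.0000 tΔY 1.1547
    t=0.5658 [y] (4,7)
    t=0.5800 [x] (5,7)
    t=1.7205 [y] (5,8) — stop
  → r_3 = 1.7205
beam 4: φ=45°, α=105°
  cosα=-0.2588 sinα=0.9659 | (4,6) | tMaxX 2.7432 tMaxY 0.5073 | tΔX 3.8637 tΔY 1.0353
    t=0.5073 [y] (4,7)
    t=1.5426 [y] (4,8) — stop
  → r_4 = 1.5426
beam 5: φ=90°, α=150°
  cosα=-0.8660 sinα=0.5000 | (4,6) | tMaxX 0.8198 tMaxY 0.9800 | tΔX 1.1547 tΔY 2.0000
    t=0.8198 [x] (3,6)
    t=0.9800 [y] (3,7)
    t=1.9745 [x] (2,7)
    t=2.9800 [y] (2,8) — stop
  → r_5 = 2.9800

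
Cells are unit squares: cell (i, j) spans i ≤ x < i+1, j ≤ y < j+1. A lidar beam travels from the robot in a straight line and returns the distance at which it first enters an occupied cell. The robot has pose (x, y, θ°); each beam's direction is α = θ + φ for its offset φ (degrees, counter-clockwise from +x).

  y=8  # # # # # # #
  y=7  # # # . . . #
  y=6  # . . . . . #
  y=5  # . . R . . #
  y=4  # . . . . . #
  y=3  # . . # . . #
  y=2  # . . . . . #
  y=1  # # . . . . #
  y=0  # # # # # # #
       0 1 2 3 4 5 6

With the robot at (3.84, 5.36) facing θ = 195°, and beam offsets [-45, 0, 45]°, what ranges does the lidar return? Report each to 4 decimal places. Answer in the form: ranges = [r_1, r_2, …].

beam 1: φ=-45°, α=150°
  d=(-0.8660,0.5000)  start (3,5)  tX=0.9699 tY=1.2800  stride 1/|dx|=1.1547 1/|dy|=2.0000
    cross x-line → (2,5), t=0.9699
    cross y-line → (2,6), t=1.2800
    cross x-line → (1,6), t=2.1246
    cross x-line → (0,6), t=3.2793 (wall)
  → r_1 = 3.2793
beam 2: φ=0°, α=195°
  d=(-0.9659,-0.2588)  start (3,5)  tX=0.8696 tY=1.3909  stride 1/|dx|=1.0353 1/|dy|=3.8637
    cross x-line → (2,5), t=0.8696
    cross y-line → (2,4), t=1.3909
    cross x-line → (1,4), t=1.9049
    cross x-line → (0,4), t=2.9402 (wall)
  → r_2 = 2.9402
beam 3: φ=45°, α=240°
  d=(-0.5000,-0.8660)  start (3,5)  tX=1.6800 tY=0.4157  stride 1/|dx|=2.0000 1/|dy|=1.1547
    cross y-line → (3,4), t=0.4157
    cross y-line → (3,3), t=1.5704 (wall)
  → r_3 = 1.5704

ranges = [3.2793, 2.9402, 1.5704]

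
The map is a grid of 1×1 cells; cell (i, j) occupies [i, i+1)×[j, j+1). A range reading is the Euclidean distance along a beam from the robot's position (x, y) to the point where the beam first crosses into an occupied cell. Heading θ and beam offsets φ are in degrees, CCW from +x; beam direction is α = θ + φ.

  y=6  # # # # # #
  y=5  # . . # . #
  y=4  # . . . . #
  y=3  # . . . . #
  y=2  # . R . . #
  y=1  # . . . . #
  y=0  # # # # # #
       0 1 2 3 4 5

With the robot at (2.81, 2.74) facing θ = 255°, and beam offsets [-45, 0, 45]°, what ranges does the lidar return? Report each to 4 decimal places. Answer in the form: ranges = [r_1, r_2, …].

beam 1: φ=-45°, α=210°
  cosα=-0.8660 sinα=-0.5000 | (2,2) | tMaxX 0.9353 tMaxY 1.4800 | tΔX 1.1547 tΔY 2.0000
    t=0.9353 [x] (1,2)
    t=1.4800 [y] (1,1)
    t=2.0900 [x] (0,1) — stop
  → r_1 = 2.0900
beam 2: φ=0°, α=255°
  cosα=-0.2588 sinα=-0.9659 | (2,2) | tMaxX 3.1296 tMaxY 0.7661 | tΔX 3.8637 tΔY 1.0353
    t=0.7661 [y] (2,1)
    t=1.8014 [y] (2,0) — stop
  → r_2 = 1.8014
beam 3: φ=45°, α=300°
  cosα=0.5000 sinα=-0.8660 | (2,2) | tMaxX 0.3800 tMaxY 0.8545 | tΔX 2.0000 tΔY 1.1547
    t=0.3800 [x] (3,2)
    t=0.8545 [y] (3,1)
    t=2.0092 [y] (3,0) — stop
  → r_3 = 2.0092

ranges = [2.0900, 1.8014, 2.0092]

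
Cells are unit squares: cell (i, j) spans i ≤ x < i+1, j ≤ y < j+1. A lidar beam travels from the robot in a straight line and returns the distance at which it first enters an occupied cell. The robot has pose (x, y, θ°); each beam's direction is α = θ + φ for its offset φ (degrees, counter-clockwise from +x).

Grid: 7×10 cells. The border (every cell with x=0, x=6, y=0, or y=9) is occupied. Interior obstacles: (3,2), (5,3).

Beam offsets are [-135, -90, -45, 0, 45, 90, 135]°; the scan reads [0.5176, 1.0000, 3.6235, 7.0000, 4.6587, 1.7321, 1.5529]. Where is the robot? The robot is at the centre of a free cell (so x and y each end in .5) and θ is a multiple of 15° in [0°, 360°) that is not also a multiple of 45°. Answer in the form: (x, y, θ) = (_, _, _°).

(x, y, θ) = (4.5, 8.5, 240°)

Enumerate (i+0.5, j+0.5, θ) over the 38 free cells and 16 admissible headings. For each, cast all 7 beams and compare to the given ranges.
  (3.5, 8.5, 285°): beam 1 = 1.0000 ≠ 0.5176 ✗
  (2.5, 3.5, 75°): beam 1 = 1.0000 ≠ 0.5176 ✗
  (2.5, 7.5, 255°): beam 1 = 1.7321 ≠ 0.5176 ✗
  …
  (4.5, 8.5, 240°): r_1=0.5176, r_2=1.0000, r_3=3.6235, r_4=7.0000, r_5=4.6587, r_6=1.7321, r_7=1.5529 — all match ✓
No second candidate reproduces the full scan.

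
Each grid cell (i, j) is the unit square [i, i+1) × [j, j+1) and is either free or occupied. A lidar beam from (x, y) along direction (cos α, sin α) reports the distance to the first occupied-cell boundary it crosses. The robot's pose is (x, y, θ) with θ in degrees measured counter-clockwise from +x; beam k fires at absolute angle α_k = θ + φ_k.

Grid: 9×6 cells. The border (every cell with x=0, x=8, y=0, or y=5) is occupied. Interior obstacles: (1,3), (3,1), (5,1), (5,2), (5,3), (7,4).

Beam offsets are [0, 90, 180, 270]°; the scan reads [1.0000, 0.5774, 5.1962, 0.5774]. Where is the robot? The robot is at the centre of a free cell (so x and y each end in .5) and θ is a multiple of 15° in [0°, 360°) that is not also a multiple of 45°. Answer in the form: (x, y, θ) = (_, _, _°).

(x, y, θ) = (5.5, 4.5, 30°)

Candidates: 22 free-cell centres × 16 headings = 352 poses. Raycast each; keep the one whose scan matches to 4 dp.
  (6.5, 3.5, 30°): beam 2 = 1.7321 ≠ 0.5774 ✗
  (6.5, 4.5, 330°): beam 1 = 0.5774 ≠ 1.0000 ✗
  (3.5, 4.5, 255°): beam 1 = 3.6235 ≠ 1.0000 ✗
  …
  (5.5, 4.5, 30°): r_1=1.0000, r_2=0.5774, r_3=5.1962, r_4=0.5774 — all match ✓
Only this pose fits every beam.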